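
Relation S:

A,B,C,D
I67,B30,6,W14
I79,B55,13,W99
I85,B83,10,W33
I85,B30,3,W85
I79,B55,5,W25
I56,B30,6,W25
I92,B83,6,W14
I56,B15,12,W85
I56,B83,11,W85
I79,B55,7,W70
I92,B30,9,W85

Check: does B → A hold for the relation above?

No

B=B30: 4 rows → A takes values {I67, I85, I56, I92} — violation
B=B55: 3 rows → A = I79, I79, I79 ✓
B=B83: 3 rows → A takes values {I85, I92, I56} — violation
B=B15: 1 row → A = I56 ✓
Two rows agree on B but differ on A, so B → A does not hold.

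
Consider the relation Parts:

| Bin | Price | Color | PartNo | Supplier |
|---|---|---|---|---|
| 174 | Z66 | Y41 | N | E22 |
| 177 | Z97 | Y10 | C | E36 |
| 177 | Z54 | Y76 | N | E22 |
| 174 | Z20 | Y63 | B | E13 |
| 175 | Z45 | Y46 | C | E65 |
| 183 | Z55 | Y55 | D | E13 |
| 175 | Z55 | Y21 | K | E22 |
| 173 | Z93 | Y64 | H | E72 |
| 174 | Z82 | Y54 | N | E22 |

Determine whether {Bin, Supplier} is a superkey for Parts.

Two distinct rows share (Bin=174, Supplier=E22), so {Bin, Supplier} does not determine every attribute — not a superkey.

No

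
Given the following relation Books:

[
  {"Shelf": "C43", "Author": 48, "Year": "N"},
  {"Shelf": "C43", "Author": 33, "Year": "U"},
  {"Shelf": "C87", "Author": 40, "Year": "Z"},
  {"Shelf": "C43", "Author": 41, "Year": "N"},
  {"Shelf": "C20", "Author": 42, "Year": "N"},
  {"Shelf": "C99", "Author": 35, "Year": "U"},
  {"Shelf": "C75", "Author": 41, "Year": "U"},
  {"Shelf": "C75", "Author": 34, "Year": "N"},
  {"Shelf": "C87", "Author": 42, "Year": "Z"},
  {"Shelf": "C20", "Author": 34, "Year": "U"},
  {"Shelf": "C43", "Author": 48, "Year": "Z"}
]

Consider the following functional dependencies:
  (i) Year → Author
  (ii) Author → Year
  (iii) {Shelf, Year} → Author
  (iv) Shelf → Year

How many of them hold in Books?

0

(i) Year → Author: Year=N: 4 rows → Author takes values {48, 41, 42, 34} — violation; Year=U: 4 rows → Author takes values {33, 35, 41, 34} — violation; Year=Z: 3 rows → Author takes values {40, 42, 48} — violation — fails.
(ii) Author → Year: Author=48: 2 rows → Year takes values {N, Z} — violation; Author=41: 2 rows → Year takes values {N, U} — violation; Author=42: 2 rows → Year takes values {N, Z} — violation; Author=34: 2 rows → Year takes values {N, U} — violation — fails.
(iii) {Shelf, Year} → Author: (Shelf=C43, Year=N): 2 rows → Author takes values {48, 41} — violation; (Shelf=C87, Year=Z): 2 rows → Author takes values {40, 42} — violation — fails.
(iv) Shelf → Year: Shelf=C43: 4 rows → Year takes values {N, U, Z} — violation; Shelf=C20: 2 rows → Year takes values {N, U} — violation; Shelf=C75: 2 rows → Year takes values {U, N} — violation — fails.
None of the 4 dependencies hold.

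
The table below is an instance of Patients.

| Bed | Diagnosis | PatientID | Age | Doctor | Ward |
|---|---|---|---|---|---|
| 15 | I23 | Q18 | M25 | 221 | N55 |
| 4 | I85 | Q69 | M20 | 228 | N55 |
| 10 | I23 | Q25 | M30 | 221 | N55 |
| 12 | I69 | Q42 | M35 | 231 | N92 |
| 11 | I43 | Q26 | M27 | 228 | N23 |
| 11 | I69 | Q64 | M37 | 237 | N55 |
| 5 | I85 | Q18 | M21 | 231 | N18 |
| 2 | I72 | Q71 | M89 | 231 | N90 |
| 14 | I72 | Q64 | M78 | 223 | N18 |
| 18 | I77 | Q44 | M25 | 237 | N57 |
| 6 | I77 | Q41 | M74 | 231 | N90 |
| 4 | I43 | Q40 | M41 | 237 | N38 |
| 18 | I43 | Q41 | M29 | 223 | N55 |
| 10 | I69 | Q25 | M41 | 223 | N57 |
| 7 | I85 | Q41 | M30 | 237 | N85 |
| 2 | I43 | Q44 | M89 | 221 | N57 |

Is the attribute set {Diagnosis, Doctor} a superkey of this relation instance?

No

Two distinct rows share (Diagnosis=I23, Doctor=221), so {Diagnosis, Doctor} does not determine every attribute — not a superkey.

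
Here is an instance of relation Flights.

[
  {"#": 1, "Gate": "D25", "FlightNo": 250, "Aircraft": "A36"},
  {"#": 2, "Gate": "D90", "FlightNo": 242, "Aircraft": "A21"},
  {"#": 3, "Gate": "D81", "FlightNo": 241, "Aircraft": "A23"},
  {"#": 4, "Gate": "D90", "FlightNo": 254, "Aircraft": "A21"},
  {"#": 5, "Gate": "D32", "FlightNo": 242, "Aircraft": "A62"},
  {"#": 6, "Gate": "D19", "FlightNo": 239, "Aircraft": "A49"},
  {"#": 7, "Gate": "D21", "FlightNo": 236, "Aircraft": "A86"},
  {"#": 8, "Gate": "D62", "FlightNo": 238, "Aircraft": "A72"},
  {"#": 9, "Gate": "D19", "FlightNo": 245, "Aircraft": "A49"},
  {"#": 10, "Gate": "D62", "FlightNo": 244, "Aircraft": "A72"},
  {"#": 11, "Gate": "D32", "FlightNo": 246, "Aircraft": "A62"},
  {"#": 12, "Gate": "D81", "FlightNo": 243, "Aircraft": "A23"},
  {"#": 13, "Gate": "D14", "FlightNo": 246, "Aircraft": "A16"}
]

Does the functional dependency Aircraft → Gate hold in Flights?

Aircraft=A36: row 1 → Gate = D25 ✓
Aircraft=A21: rows 2, 4 → Gate = D90, D90 ✓
Aircraft=A23: rows 3, 12 → Gate = D81, D81 ✓
Aircraft=A62: rows 5, 11 → Gate = D32, D32 ✓
Aircraft=A49: rows 6, 9 → Gate = D19, D19 ✓
Aircraft=A86: row 7 → Gate = D21 ✓
Aircraft=A72: rows 8, 10 → Gate = D62, D62 ✓
Aircraft=A16: row 13 → Gate = D14 ✓
Every Aircraft value is associated with a single Gate value, so Aircraft → Gate holds.

Yes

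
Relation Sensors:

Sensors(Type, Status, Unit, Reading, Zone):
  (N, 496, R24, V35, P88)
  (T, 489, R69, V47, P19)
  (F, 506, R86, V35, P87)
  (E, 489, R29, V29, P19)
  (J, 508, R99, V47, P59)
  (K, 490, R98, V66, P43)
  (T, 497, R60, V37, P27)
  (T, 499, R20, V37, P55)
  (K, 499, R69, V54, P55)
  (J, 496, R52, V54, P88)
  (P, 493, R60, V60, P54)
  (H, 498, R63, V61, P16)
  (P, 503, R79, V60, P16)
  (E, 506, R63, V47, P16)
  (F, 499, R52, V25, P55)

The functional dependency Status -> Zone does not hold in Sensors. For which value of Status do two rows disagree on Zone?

506

Status=496: 2 rows → Zone = P88, P88 ✓
Status=489: 2 rows → Zone = P19, P19 ✓
Status=506: 2 rows → Zone takes values {P87, P16} — violation
Status=508: 1 row → Zone = P59 ✓
Status=490: 1 row → Zone = P43 ✓
Status=497: 1 row → Zone = P27 ✓
Status=499: 3 rows → Zone = P55, P55, P55 ✓
Status=493: 1 row → Zone = P54 ✓
Status=498: 1 row → Zone = P16 ✓
Status=503: 1 row → Zone = P16 ✓
The only Status value with inconsistent Zone is Status=506.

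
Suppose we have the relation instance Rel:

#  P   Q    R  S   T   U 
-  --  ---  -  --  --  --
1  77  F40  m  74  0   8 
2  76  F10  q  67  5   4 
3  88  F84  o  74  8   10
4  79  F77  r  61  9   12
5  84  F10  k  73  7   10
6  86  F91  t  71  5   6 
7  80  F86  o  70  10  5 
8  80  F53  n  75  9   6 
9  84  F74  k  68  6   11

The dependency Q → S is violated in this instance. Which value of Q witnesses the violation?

F10

Q=F40: row 1 → S = 74 ✓
Q=F10: rows 2, 5 → S takes values {67, 73} — violation
Q=F84: row 3 → S = 74 ✓
Q=F77: row 4 → S = 61 ✓
Q=F91: row 6 → S = 71 ✓
Q=F86: row 7 → S = 70 ✓
Q=F53: row 8 → S = 75 ✓
Q=F74: row 9 → S = 68 ✓
The only Q value with inconsistent S is Q=F10.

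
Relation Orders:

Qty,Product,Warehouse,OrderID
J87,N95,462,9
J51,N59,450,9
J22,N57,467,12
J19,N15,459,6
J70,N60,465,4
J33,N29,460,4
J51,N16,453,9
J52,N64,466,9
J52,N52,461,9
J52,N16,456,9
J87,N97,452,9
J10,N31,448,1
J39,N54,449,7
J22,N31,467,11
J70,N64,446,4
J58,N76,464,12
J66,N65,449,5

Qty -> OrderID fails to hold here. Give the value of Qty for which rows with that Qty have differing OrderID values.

J22

Qty=J87: 2 rows → OrderID = 9, 9 ✓
Qty=J51: 2 rows → OrderID = 9, 9 ✓
Qty=J22: 2 rows → OrderID takes values {12, 11} — violation
Qty=J19: 1 row → OrderID = 6 ✓
Qty=J70: 2 rows → OrderID = 4, 4 ✓
Qty=J33: 1 row → OrderID = 4 ✓
Qty=J52: 3 rows → OrderID = 9, 9, 9 ✓
Qty=J10: 1 row → OrderID = 1 ✓
Qty=J39: 1 row → OrderID = 7 ✓
Qty=J58: 1 row → OrderID = 12 ✓
Qty=J66: 1 row → OrderID = 5 ✓
The only Qty value with inconsistent OrderID is Qty=J22.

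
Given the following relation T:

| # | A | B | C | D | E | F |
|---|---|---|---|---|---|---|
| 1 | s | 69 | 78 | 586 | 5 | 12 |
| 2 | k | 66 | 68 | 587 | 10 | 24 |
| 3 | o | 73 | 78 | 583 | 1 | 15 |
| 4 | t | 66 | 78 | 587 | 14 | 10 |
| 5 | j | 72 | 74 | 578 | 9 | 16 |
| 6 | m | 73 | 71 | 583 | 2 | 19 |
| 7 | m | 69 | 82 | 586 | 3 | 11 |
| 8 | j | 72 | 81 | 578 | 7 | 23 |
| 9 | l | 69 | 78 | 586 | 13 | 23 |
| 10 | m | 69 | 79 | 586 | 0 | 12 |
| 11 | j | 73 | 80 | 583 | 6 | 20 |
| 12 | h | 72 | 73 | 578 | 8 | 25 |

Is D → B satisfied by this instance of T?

D=586: rows 1, 7, 9, 10 → B = 69, 69, 69, 69 ✓
D=587: rows 2, 4 → B = 66, 66 ✓
D=583: rows 3, 6, 11 → B = 73, 73, 73 ✓
D=578: rows 5, 8, 12 → B = 72, 72, 72 ✓
Every D value is associated with a single B value, so D → B holds.

Yes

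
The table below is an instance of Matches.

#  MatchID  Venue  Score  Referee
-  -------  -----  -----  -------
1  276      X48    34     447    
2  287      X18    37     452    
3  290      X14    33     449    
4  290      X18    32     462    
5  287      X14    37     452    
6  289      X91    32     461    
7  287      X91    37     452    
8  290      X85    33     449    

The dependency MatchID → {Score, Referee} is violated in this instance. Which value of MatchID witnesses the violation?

290

MatchID=276: row 1 → {Score,Referee} = (34, 447) ✓
MatchID=287: rows 2, 5, 7 → {Score,Referee} = (37, 452), (37, 452), (37, 452) ✓
MatchID=290: rows 3, 4, 8 → {Score,Referee} takes values {(33, 449), (32, 462)} — violation
MatchID=289: row 6 → {Score,Referee} = (32, 461) ✓
The only MatchID value with inconsistent RHS is MatchID=290.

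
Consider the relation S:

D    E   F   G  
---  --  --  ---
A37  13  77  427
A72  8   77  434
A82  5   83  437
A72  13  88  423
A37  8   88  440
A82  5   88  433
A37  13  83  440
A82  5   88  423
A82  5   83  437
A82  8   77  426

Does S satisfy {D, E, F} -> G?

(D=A37, E=13, F=77): 1 row → G = 427 ✓
(D=A72, E=8, F=77): 1 row → G = 434 ✓
(D=A82, E=5, F=83): 2 rows → G = 437, 437 ✓
(D=A72, E=13, F=88): 1 row → G = 423 ✓
(D=A37, E=8, F=88): 1 row → G = 440 ✓
(D=A82, E=5, F=88): 2 rows → G takes values {433, 423} — violation
(D=A37, E=13, F=83): 1 row → G = 440 ✓
(D=A82, E=8, F=77): 1 row → G = 426 ✓
Two rows agree on {D, E, F} but differ on G, so {D, E, F} -> G does not hold.

No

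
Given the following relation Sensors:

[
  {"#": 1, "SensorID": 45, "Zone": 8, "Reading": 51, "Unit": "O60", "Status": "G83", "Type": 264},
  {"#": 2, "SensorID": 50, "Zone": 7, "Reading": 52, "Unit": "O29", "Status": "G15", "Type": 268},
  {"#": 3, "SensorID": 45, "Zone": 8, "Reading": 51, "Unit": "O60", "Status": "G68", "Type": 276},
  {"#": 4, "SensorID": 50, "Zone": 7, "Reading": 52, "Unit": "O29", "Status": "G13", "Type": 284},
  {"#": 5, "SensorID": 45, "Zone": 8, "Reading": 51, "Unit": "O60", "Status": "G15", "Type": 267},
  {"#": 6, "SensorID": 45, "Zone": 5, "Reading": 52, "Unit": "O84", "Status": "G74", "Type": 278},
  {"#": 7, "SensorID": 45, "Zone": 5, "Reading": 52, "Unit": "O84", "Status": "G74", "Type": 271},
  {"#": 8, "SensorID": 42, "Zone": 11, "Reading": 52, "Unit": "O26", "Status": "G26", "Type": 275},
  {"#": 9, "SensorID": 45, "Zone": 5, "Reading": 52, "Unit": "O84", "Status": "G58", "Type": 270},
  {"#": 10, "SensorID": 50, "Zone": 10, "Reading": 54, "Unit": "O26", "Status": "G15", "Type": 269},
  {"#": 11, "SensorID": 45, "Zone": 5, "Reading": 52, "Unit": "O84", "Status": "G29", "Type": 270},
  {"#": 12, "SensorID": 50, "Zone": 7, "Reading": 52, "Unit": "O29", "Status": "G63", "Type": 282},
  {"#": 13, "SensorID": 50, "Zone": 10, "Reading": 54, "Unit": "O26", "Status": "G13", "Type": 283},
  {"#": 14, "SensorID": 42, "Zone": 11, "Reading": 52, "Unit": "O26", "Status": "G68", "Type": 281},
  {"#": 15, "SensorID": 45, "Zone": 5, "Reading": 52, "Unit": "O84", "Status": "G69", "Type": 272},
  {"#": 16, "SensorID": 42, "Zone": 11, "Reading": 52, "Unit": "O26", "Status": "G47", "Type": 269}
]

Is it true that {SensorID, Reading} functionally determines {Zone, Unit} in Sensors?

(SensorID=45, Reading=51): rows 1, 3, 5 → {Zone,Unit} = (8, O60), (8, O60), (8, O60) ✓
(SensorID=50, Reading=52): rows 2, 4, 12 → {Zone,Unit} = (7, O29), (7, O29), (7, O29) ✓
(SensorID=45, Reading=52): rows 6, 7, 9, 11, 15 → {Zone,Unit} = (5, O84), (5, O84), (5, O84), (5, O84), (5, O84) ✓
(SensorID=42, Reading=52): rows 8, 14, 16 → {Zone,Unit} = (11, O26), (11, O26), (11, O26) ✓
(SensorID=50, Reading=54): rows 10, 13 → {Zone,Unit} = (10, O26), (10, O26) ✓
Every {SensorID, Reading} value is associated with a single {Zone, Unit} value, so {SensorID, Reading} → {Zone, Unit} holds.

Yes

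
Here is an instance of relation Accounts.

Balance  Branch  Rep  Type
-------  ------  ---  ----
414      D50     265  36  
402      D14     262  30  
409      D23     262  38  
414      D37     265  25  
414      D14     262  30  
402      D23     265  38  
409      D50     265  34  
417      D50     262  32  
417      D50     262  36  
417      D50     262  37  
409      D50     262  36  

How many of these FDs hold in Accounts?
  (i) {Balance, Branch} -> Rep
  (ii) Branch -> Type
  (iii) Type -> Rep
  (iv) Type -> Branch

1

(i) {Balance, Branch} -> Rep: (Balance=409, Branch=D50): 2 rows → Rep takes values {265, 262} — violation — fails.
(ii) Branch -> Type: Branch=D50: 6 rows → Type takes values {36, 34, 32, 37} — violation — fails.
(iii) Type -> Rep: Type=36: 3 rows → Rep takes values {265, 262} — violation; Type=38: 2 rows → Rep takes values {262, 265} — violation — fails.
(iv) Type -> Branch: every LHS value maps to a single RHS value — holds.
1 of the 4 dependencies holds.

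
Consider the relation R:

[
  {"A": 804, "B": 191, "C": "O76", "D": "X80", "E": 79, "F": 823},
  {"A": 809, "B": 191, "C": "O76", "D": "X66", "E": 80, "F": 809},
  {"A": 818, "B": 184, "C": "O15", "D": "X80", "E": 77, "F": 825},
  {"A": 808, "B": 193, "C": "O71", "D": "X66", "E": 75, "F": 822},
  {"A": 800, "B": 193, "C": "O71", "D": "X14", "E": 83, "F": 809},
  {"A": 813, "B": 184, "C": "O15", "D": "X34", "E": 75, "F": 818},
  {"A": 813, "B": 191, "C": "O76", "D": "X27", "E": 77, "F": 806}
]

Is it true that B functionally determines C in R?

Yes

B=191: 3 rows → C = O76, O76, O76 ✓
B=184: 2 rows → C = O15, O15 ✓
B=193: 2 rows → C = O71, O71 ✓
Every B value is associated with a single C value, so B → C holds.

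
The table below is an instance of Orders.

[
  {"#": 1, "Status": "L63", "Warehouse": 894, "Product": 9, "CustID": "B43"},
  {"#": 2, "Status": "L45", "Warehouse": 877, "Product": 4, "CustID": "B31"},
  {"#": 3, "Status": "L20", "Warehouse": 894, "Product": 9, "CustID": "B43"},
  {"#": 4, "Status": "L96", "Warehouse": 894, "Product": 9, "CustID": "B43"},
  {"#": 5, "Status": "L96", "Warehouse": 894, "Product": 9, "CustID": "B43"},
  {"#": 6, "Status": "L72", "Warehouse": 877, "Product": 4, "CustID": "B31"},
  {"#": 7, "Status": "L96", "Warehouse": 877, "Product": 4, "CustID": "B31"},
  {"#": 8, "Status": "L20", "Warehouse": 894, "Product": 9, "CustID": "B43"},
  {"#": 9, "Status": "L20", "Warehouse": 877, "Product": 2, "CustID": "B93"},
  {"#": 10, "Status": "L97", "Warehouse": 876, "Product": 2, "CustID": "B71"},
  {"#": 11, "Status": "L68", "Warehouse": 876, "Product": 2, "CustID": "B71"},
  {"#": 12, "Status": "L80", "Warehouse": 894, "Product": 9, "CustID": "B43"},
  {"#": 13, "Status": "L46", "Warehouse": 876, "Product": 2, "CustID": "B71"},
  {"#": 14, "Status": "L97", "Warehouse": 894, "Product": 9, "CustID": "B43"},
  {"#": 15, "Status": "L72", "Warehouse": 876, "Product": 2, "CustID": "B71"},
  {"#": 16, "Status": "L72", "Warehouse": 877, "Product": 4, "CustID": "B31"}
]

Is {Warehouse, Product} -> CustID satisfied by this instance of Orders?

(Warehouse=894, Product=9): rows 1, 3, 4, 5, 8, 12, 14 → CustID = B43, B43, B43, B43, B43, B43, B43 ✓
(Warehouse=877, Product=4): rows 2, 6, 7, 16 → CustID = B31, B31, B31, B31 ✓
(Warehouse=877, Product=2): row 9 → CustID = B93 ✓
(Warehouse=876, Product=2): rows 10, 11, 13, 15 → CustID = B71, B71, B71, B71 ✓
Every {Warehouse, Product} value is associated with a single CustID value, so {Warehouse, Product} -> CustID holds.

Yes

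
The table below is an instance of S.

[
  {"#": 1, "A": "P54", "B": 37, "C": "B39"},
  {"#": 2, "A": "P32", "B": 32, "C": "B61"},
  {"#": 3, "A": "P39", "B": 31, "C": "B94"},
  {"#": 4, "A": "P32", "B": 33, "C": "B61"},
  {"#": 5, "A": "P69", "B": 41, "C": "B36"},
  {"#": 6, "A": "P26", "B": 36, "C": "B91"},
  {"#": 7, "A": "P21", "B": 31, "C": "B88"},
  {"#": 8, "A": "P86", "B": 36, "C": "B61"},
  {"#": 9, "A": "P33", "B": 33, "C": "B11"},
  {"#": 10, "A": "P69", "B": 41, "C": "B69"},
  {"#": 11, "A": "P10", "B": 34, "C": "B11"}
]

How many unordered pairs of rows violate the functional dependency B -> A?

B=31: violating pairs (3,7) — 1 pair.
B=33: violating pairs (4,9) — 1 pair.
B=41: all 2 rows agree on A — 0 pairs.
B=36: violating pairs (6,8) — 1 pair.

3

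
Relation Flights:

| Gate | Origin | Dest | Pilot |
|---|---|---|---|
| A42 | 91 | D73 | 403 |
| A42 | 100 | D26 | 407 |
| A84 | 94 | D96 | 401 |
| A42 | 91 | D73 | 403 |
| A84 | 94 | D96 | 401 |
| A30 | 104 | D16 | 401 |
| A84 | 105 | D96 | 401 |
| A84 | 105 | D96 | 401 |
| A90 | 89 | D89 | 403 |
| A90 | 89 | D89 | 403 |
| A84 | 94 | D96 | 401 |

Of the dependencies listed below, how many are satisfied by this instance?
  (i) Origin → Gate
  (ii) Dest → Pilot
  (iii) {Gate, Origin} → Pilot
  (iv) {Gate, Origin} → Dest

4

(i) Origin → Gate: every LHS value maps to a single RHS value — holds.
(ii) Dest → Pilot: every LHS value maps to a single RHS value — holds.
(iii) {Gate, Origin} → Pilot: every LHS value maps to a single RHS value — holds.
(iv) {Gate, Origin} → Dest: every LHS value maps to a single RHS value — holds.
4 of the 4 dependencies hold.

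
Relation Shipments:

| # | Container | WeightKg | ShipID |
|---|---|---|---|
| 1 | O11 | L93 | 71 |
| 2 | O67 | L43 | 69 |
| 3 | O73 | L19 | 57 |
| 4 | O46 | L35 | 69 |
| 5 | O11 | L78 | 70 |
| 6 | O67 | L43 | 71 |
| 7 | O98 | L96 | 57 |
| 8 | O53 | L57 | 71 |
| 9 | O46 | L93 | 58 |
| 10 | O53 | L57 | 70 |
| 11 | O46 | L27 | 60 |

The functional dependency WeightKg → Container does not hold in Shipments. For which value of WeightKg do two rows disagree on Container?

WeightKg=L93: rows 1, 9 → Container takes values {O11, O46} — violation
WeightKg=L43: rows 2, 6 → Container = O67, O67 ✓
WeightKg=L19: row 3 → Container = O73 ✓
WeightKg=L35: row 4 → Container = O46 ✓
WeightKg=L78: row 5 → Container = O11 ✓
WeightKg=L96: row 7 → Container = O98 ✓
WeightKg=L57: rows 8, 10 → Container = O53, O53 ✓
WeightKg=L27: row 11 → Container = O46 ✓
The only WeightKg value with inconsistent Container is WeightKg=L93.

L93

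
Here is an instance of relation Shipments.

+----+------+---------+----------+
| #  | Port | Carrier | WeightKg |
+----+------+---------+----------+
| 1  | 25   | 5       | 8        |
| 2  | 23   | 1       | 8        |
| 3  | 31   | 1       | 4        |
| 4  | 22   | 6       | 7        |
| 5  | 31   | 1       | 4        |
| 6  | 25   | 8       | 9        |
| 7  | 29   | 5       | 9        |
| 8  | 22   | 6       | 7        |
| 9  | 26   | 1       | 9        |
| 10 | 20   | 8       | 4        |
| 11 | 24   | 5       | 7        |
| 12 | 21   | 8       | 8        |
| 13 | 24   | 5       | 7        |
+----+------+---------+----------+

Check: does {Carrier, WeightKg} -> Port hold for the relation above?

(Carrier=5, WeightKg=8): row 1 → Port = 25 ✓
(Carrier=1, WeightKg=8): row 2 → Port = 23 ✓
(Carrier=1, WeightKg=4): rows 3, 5 → Port = 31, 31 ✓
(Carrier=6, WeightKg=7): rows 4, 8 → Port = 22, 22 ✓
(Carrier=8, WeightKg=9): row 6 → Port = 25 ✓
(Carrier=5, WeightKg=9): row 7 → Port = 29 ✓
(Carrier=1, WeightKg=9): row 9 → Port = 26 ✓
(Carrier=8, WeightKg=4): row 10 → Port = 20 ✓
(Carrier=5, WeightKg=7): rows 11, 13 → Port = 24, 24 ✓
(Carrier=8, WeightKg=8): row 12 → Port = 21 ✓
Every {Carrier, WeightKg} value is associated with a single Port value, so {Carrier, WeightKg} -> Port holds.

Yes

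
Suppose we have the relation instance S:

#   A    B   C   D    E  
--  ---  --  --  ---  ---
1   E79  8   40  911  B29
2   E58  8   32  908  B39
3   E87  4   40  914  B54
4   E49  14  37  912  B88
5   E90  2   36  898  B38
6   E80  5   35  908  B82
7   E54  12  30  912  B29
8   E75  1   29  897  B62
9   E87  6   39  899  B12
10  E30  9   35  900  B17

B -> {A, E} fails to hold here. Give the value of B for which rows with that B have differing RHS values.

8

B=8: rows 1, 2 → {A,E} takes values {(E79, B29), (E58, B39)} — violation
B=4: row 3 → {A,E} = (E87, B54) ✓
B=14: row 4 → {A,E} = (E49, B88) ✓
B=2: row 5 → {A,E} = (E90, B38) ✓
B=5: row 6 → {A,E} = (E80, B82) ✓
B=12: row 7 → {A,E} = (E54, B29) ✓
B=1: row 8 → {A,E} = (E75, B62) ✓
B=6: row 9 → {A,E} = (E87, B12) ✓
B=9: row 10 → {A,E} = (E30, B17) ✓
The only B value with inconsistent RHS is B=8.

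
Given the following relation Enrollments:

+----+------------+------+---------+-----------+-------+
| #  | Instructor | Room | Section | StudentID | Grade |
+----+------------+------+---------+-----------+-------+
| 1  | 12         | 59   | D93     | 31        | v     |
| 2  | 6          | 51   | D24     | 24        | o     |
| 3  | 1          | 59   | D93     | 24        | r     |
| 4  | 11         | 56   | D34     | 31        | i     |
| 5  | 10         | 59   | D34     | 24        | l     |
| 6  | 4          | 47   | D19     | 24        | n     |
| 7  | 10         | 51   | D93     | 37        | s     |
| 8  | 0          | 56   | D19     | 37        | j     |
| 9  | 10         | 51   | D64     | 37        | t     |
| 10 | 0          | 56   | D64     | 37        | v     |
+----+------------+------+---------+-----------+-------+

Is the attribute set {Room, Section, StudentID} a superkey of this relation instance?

Yes

All 10 rows have distinct {Room, Section, StudentID} values, so {Room, Section, StudentID} → (all attributes) holds and {Room, Section, StudentID} is a superkey.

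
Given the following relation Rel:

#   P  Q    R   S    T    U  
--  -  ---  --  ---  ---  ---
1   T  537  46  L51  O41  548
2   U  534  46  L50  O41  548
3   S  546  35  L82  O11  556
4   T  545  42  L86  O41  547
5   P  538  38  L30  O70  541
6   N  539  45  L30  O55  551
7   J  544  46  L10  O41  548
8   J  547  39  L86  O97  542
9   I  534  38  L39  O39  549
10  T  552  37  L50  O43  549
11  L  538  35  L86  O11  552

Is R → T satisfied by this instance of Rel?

R=46: rows 1, 2, 7 → T = O41, O41, O41 ✓
R=35: rows 3, 11 → T = O11, O11 ✓
R=42: row 4 → T = O41 ✓
R=38: rows 5, 9 → T takes values {O70, O39} — violation
R=45: row 6 → T = O55 ✓
R=39: row 8 → T = O97 ✓
R=37: row 10 → T = O43 ✓
Two rows agree on R but differ on T, so R → T does not hold.

No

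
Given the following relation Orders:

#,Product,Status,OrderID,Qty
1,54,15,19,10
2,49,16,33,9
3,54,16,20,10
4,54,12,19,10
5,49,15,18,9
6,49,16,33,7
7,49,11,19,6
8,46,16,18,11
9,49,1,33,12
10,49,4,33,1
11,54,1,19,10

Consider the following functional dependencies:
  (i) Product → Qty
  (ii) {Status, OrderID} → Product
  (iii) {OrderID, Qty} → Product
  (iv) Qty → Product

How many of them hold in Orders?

3

(i) Product → Qty: Product=49: rows 2, 5, 6, 7, 9, 10 → Qty takes values {9, 7, 6, 12, 1} — violation — fails.
(ii) {Status, OrderID} → Product: every LHS value maps to a single RHS value — holds.
(iii) {OrderID, Qty} → Product: every LHS value maps to a single RHS value — holds.
(iv) Qty → Product: every LHS value maps to a single RHS value — holds.
3 of the 4 dependencies hold.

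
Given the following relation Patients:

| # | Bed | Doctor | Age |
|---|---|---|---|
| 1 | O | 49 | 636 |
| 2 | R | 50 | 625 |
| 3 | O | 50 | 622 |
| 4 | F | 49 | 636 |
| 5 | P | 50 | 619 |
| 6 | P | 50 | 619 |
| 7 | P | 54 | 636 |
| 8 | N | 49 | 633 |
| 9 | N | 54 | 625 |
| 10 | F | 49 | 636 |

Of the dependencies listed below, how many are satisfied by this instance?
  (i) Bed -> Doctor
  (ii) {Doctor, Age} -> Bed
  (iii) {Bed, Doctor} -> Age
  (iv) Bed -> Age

(i) Bed -> Doctor: Bed=O: rows 1, 3 → Doctor takes values {49, 50} — violation; Bed=P: rows 5, 6, 7 → Doctor takes values {50, 54} — violation; Bed=N: rows 8, 9 → Doctor takes values {49, 54} — violation — fails.
(ii) {Doctor, Age} -> Bed: (Doctor=49, Age=636): rows 1, 4, 10 → Bed takes values {O, F} — violation — fails.
(iii) {Bed, Doctor} -> Age: every LHS value maps to a single RHS value — holds.
(iv) Bed -> Age: Bed=O: rows 1, 3 → Age takes values {636, 622} — violation; Bed=P: rows 5, 6, 7 → Age takes values {619, 636} — violation; Bed=N: rows 8, 9 → Age takes values {633, 625} — violation — fails.
1 of the 4 dependencies holds.

1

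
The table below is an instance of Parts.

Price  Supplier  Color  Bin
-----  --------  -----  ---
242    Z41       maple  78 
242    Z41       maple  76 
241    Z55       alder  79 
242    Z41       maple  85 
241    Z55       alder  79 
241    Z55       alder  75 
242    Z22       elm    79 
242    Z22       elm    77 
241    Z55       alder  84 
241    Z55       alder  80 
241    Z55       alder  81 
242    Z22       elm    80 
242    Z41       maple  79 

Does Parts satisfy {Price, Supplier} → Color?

Yes

(Price=242, Supplier=Z41): 4 rows → Color = maple, maple, maple, maple ✓
(Price=241, Supplier=Z55): 6 rows → Color = alder, alder, alder, alder, alder, alder ✓
(Price=242, Supplier=Z22): 3 rows → Color = elm, elm, elm ✓
Every {Price, Supplier} value is associated with a single Color value, so {Price, Supplier} → Color holds.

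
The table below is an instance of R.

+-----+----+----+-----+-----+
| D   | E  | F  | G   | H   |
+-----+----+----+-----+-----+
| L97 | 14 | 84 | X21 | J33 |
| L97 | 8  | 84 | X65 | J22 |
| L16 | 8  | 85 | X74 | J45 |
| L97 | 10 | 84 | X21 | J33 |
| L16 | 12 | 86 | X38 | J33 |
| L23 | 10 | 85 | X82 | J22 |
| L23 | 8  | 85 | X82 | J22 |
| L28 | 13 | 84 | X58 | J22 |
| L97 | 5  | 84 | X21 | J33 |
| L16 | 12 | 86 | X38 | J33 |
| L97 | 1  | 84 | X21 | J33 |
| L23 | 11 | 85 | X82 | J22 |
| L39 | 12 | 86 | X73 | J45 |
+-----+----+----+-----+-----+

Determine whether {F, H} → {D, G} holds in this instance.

No

(F=84, H=J33): 4 rows → {D,G} = (L97, X21), (L97, X21), (L97, X21), (L97, X21) ✓
(F=84, H=J22): 2 rows → {D,G} takes values {(L97, X65), (L28, X58)} — violation
(F=85, H=J45): 1 row → {D,G} = (L16, X74) ✓
(F=86, H=J33): 2 rows → {D,G} = (L16, X38), (L16, X38) ✓
(F=85, H=J22): 3 rows → {D,G} = (L23, X82), (L23, X82), (L23, X82) ✓
(F=86, H=J45): 1 row → {D,G} = (L39, X73) ✓
Two rows agree on {F, H} but differ on {D, G}, so {F, H} → {D, G} does not hold.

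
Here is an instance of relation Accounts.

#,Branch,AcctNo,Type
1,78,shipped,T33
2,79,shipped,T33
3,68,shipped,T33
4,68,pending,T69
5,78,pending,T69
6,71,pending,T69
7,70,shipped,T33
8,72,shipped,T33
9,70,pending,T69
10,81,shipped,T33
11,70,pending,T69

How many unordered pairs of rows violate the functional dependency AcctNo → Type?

AcctNo=shipped: all 6 rows agree on Type — 0 pairs.
AcctNo=pending: all 5 rows agree on Type — 0 pairs.

0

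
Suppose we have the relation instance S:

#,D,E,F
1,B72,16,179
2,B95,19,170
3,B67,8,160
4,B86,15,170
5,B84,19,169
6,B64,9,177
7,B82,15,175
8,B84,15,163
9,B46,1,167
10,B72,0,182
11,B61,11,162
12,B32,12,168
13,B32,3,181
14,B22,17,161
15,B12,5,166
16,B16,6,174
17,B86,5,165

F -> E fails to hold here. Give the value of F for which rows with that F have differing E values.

170

F=179: row 1 → E = 16 ✓
F=170: rows 2, 4 → E takes values {19, 15} — violation
F=160: row 3 → E = 8 ✓
F=169: row 5 → E = 19 ✓
F=177: row 6 → E = 9 ✓
F=175: row 7 → E = 15 ✓
F=163: row 8 → E = 15 ✓
F=167: row 9 → E = 1 ✓
F=182: row 10 → E = 0 ✓
F=162: row 11 → E = 11 ✓
F=168: row 12 → E = 12 ✓
F=181: row 13 → E = 3 ✓
F=161: row 14 → E = 17 ✓
F=166: row 15 → E = 5 ✓
F=174: row 16 → E = 6 ✓
F=165: row 17 → E = 5 ✓
The only F value with inconsistent E is F=170.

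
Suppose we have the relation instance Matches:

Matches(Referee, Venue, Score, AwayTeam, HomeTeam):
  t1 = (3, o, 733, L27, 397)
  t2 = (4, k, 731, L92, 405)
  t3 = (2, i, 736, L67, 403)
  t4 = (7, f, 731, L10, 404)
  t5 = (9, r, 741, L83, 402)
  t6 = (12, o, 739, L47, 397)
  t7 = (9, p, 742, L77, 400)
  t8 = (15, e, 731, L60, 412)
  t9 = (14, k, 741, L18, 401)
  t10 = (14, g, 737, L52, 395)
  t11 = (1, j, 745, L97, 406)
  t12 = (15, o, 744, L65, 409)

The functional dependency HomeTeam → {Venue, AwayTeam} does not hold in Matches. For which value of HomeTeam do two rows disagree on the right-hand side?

397

HomeTeam=397: rows 1, 6 → {Venue,AwayTeam} takes values {(o, L27), (o, L47)} — violation
HomeTeam=405: row 2 → {Venue,AwayTeam} = (k, L92) ✓
HomeTeam=403: row 3 → {Venue,AwayTeam} = (i, L67) ✓
HomeTeam=404: row 4 → {Venue,AwayTeam} = (f, L10) ✓
HomeTeam=402: row 5 → {Venue,AwayTeam} = (r, L83) ✓
HomeTeam=400: row 7 → {Venue,AwayTeam} = (p, L77) ✓
HomeTeam=412: row 8 → {Venue,AwayTeam} = (e, L60) ✓
HomeTeam=401: row 9 → {Venue,AwayTeam} = (k, L18) ✓
HomeTeam=395: row 10 → {Venue,AwayTeam} = (g, L52) ✓
HomeTeam=406: row 11 → {Venue,AwayTeam} = (j, L97) ✓
HomeTeam=409: row 12 → {Venue,AwayTeam} = (o, L65) ✓
The only HomeTeam value with inconsistent RHS is HomeTeam=397.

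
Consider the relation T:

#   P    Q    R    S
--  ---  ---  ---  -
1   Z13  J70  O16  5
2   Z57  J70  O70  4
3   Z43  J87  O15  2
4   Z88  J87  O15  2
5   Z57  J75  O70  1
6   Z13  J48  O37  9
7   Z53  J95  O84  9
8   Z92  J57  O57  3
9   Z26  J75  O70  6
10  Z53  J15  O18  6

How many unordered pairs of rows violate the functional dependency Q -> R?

Q=J70: violating pairs (1,2) — 1 pair.
Q=J87: all 2 rows agree on R — 0 pairs.
Q=J75: all 2 rows agree on R — 0 pairs.

1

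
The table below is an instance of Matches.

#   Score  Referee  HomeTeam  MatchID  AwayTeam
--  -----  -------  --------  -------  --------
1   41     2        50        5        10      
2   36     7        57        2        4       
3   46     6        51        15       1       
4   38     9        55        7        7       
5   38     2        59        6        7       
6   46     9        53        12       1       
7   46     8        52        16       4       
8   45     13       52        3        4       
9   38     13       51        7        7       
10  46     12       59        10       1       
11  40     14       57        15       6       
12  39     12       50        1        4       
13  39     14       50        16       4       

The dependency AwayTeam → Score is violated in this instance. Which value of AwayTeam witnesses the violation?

AwayTeam=10: row 1 → Score = 41 ✓
AwayTeam=4: rows 2, 7, 8, 12, 13 → Score takes values {36, 46, 45, 39} — violation
AwayTeam=1: rows 3, 6, 10 → Score = 46, 46, 46 ✓
AwayTeam=7: rows 4, 5, 9 → Score = 38, 38, 38 ✓
AwayTeam=6: row 11 → Score = 40 ✓
The only AwayTeam value with inconsistent Score is AwayTeam=4.

4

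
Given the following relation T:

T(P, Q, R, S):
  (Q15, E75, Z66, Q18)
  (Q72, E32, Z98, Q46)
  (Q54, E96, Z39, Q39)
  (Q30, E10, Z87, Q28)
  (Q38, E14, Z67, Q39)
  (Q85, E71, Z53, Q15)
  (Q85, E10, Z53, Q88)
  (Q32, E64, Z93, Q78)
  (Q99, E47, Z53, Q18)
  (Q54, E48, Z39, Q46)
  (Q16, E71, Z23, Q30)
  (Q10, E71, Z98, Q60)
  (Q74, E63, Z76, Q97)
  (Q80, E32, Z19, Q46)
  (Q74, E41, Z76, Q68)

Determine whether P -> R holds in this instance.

Yes

P=Q15: 1 row → R = Z66 ✓
P=Q72: 1 row → R = Z98 ✓
P=Q54: 2 rows → R = Z39, Z39 ✓
P=Q30: 1 row → R = Z87 ✓
P=Q38: 1 row → R = Z67 ✓
P=Q85: 2 rows → R = Z53, Z53 ✓
P=Q32: 1 row → R = Z93 ✓
P=Q99: 1 row → R = Z53 ✓
P=Q16: 1 row → R = Z23 ✓
P=Q10: 1 row → R = Z98 ✓
P=Q74: 2 rows → R = Z76, Z76 ✓
P=Q80: 1 row → R = Z19 ✓
Every P value is associated with a single R value, so P -> R holds.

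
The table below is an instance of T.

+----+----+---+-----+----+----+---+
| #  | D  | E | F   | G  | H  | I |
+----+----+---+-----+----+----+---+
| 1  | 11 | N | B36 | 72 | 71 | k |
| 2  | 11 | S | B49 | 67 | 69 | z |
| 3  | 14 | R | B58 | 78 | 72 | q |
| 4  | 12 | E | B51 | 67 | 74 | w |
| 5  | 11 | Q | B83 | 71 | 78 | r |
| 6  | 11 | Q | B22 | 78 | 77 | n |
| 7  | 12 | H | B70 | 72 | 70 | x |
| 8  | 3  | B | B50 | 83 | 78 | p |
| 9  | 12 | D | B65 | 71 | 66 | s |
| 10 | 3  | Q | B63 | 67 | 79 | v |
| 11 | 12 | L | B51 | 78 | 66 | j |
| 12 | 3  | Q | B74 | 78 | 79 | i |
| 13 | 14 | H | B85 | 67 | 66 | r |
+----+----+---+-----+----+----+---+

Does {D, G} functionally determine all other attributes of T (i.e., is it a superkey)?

All 13 rows have distinct {D, G} values, so {D, G} → (all attributes) holds and {D, G} is a superkey.

Yes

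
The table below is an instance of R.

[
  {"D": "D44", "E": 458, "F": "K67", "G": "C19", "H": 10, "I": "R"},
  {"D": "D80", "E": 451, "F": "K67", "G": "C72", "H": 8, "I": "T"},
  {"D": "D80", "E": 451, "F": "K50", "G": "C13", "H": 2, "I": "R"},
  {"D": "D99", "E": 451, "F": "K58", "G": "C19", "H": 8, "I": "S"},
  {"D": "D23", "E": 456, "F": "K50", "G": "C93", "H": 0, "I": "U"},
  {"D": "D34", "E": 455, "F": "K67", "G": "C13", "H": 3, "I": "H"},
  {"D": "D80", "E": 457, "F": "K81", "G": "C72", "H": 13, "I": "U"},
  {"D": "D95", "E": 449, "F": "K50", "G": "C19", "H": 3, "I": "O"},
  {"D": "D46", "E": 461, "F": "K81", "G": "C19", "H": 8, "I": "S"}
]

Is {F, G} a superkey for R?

Yes

All 9 rows have distinct {F, G} values, so {F, G} → (all attributes) holds and {F, G} is a superkey.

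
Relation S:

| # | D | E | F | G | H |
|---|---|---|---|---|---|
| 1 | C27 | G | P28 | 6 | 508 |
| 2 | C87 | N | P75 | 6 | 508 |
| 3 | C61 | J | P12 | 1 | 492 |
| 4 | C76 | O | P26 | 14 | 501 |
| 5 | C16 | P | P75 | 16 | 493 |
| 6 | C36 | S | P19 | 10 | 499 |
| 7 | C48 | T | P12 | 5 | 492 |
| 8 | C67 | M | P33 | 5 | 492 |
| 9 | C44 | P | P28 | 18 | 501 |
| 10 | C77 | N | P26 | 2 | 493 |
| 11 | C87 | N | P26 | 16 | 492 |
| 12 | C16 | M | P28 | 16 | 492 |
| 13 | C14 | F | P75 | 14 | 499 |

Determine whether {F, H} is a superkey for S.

Rows 3 and 7 have the same {F, H} value (F=P12, H=492) but are distinct tuples, so {F, H} does not determine every attribute — not a superkey.

No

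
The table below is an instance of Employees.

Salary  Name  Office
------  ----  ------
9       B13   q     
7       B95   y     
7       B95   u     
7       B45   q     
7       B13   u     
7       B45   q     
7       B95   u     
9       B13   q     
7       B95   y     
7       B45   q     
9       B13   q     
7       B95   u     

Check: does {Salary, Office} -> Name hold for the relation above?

(Salary=9, Office=q): 3 rows → Name = B13, B13, B13 ✓
(Salary=7, Office=y): 2 rows → Name = B95, B95 ✓
(Salary=7, Office=u): 4 rows → Name takes values {B95, B13} — violation
(Salary=7, Office=q): 3 rows → Name = B45, B45, B45 ✓
Two rows agree on {Salary, Office} but differ on Name, so {Salary, Office} -> Name does not hold.

No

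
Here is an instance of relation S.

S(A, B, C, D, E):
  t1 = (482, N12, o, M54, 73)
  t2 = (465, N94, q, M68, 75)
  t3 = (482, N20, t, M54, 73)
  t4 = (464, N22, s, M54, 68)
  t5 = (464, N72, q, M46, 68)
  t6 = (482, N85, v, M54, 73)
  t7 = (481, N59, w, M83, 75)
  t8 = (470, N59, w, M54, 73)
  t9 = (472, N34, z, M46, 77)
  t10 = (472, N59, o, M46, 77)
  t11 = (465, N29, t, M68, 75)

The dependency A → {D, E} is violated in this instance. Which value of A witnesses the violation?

464

A=482: rows 1, 3, 6 → {D,E} = (M54, 73), (M54, 73), (M54, 73) ✓
A=465: rows 2, 11 → {D,E} = (M68, 75), (M68, 75) ✓
A=464: rows 4, 5 → {D,E} takes values {(M54, 68), (M46, 68)} — violation
A=481: row 7 → {D,E} = (M83, 75) ✓
A=470: row 8 → {D,E} = (M54, 73) ✓
A=472: rows 9, 10 → {D,E} = (M46, 77), (M46, 77) ✓
The only A value with inconsistent RHS is A=464.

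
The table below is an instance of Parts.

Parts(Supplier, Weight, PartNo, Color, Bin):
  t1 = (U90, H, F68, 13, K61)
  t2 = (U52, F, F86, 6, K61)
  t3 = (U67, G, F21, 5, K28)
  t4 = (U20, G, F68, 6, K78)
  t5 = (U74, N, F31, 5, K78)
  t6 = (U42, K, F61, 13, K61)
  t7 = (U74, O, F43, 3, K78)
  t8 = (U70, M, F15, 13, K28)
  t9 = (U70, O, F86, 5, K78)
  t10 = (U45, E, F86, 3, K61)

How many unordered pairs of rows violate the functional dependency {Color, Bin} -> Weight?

2

(Color=13, Bin=K61): violating pairs (1,6) — 1 pair.
(Color=5, Bin=K78): violating pairs (5,9) — 1 pair.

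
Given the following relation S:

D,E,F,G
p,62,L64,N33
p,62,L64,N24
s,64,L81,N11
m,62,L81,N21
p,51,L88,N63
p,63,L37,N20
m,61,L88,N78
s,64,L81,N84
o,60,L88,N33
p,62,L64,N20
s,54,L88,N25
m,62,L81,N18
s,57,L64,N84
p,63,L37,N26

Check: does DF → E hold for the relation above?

(D=p, F=L64): 3 rows → E = 62, 62, 62 ✓
(D=s, F=L81): 2 rows → E = 64, 64 ✓
(D=m, F=L81): 2 rows → E = 62, 62 ✓
(D=p, F=L88): 1 row → E = 51 ✓
(D=p, F=L37): 2 rows → E = 63, 63 ✓
(D=m, F=L88): 1 row → E = 61 ✓
(D=o, F=L88): 1 row → E = 60 ✓
(D=s, F=L88): 1 row → E = 54 ✓
(D=s, F=L64): 1 row → E = 57 ✓
Every DF value is associated with a single E value, so DF → E holds.

Yes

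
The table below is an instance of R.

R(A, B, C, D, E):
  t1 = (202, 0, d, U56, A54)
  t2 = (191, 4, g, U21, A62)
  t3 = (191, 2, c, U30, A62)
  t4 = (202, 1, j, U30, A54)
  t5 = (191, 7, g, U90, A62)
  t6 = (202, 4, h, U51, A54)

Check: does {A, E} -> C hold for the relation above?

(A=202, E=A54): rows 1, 4, 6 → C takes values {d, j, h} — violation
(A=191, E=A62): rows 2, 3, 5 → C takes values {g, c} — violation
Two rows agree on {A, E} but differ on C, so {A, E} -> C does not hold.

No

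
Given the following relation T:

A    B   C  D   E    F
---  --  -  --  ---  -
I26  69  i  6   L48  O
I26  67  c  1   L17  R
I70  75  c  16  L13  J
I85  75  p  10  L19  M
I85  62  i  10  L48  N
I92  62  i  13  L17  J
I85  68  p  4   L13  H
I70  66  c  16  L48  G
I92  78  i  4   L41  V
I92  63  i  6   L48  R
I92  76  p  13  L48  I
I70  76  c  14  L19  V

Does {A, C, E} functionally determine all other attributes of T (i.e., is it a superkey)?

Yes

All 12 rows have distinct {A, C, E} values, so {A, C, E} → (all attributes) holds and {A, C, E} is a superkey.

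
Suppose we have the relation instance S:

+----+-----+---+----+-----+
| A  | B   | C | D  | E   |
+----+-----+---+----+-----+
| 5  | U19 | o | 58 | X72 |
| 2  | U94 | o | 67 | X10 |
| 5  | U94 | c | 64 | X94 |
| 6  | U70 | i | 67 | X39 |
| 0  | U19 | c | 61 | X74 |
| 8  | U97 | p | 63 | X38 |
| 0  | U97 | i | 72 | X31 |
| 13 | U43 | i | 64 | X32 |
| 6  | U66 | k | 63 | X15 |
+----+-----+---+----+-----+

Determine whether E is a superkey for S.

Yes

All 9 rows have distinct E values, so E → (all attributes) holds and E is a superkey.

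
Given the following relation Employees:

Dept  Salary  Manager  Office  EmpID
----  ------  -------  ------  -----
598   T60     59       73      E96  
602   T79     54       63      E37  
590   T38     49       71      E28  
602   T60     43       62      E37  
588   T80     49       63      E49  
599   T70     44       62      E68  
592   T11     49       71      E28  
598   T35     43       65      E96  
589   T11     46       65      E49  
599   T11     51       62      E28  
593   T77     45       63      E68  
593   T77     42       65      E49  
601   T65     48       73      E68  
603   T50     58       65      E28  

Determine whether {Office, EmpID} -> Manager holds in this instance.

(Office=73, EmpID=E96): 1 row → Manager = 59 ✓
(Office=63, EmpID=E37): 1 row → Manager = 54 ✓
(Office=71, EmpID=E28): 2 rows → Manager = 49, 49 ✓
(Office=62, EmpID=E37): 1 row → Manager = 43 ✓
(Office=63, EmpID=E49): 1 row → Manager = 49 ✓
(Office=62, EmpID=E68): 1 row → Manager = 44 ✓
(Office=65, EmpID=E96): 1 row → Manager = 43 ✓
(Office=65, EmpID=E49): 2 rows → Manager takes values {46, 42} — violation
(Office=62, EmpID=E28): 1 row → Manager = 51 ✓
(Office=63, EmpID=E68): 1 row → Manager = 45 ✓
(Office=73, EmpID=E68): 1 row → Manager = 48 ✓
(Office=65, EmpID=E28): 1 row → Manager = 58 ✓
Two rows agree on {Office, EmpID} but differ on Manager, so {Office, EmpID} -> Manager does not hold.

No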